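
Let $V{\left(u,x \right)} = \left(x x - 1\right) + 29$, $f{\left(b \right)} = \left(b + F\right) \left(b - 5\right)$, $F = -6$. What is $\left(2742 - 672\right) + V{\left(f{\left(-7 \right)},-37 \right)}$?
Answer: $3467$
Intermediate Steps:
$f{\left(b \right)} = \left(-6 + b\right) \left(-5 + b\right)$ ($f{\left(b \right)} = \left(b - 6\right) \left(b - 5\right) = \left(-6 + b\right) \left(-5 + b\right)$)
$V{\left(u,x \right)} = 28 + x^{2}$ ($V{\left(u,x \right)} = \left(x^{2} - 1\right) + 29 = \left(-1 + x^{2}\right) + 29 = 28 + x^{2}$)
$\left(2742 - 672\right) + V{\left(f{\left(-7 \right)},-37 \right)} = \left(2742 - 672\right) + \left(28 + \left(-37\right)^{2}\right) = 2070 + \left(28 + 1369\right) = 2070 + 1397 = 3467$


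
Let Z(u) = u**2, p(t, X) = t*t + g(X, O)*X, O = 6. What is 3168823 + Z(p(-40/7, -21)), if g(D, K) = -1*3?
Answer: 7630311992/2401 ≈ 3.1780e+6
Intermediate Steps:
g(D, K) = -3
p(t, X) = t**2 - 3*X (p(t, X) = t*t - 3*X = t**2 - 3*X)
3168823 + Z(p(-40/7, -21)) = 3168823 + ((-40/7)**2 - 3*(-21))**2 = 3168823 + ((-40*1/7)**2 + 63)**2 = 3168823 + ((-40/7)**2 + 63)**2 = 3168823 + (1600/49 + 63)**2 = 3168823 + (4687/49)**2 = 3168823 + 21967969/2401 = 7630311992/2401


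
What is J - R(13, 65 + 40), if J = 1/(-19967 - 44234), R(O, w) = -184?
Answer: 11812983/64201 ≈ 184.00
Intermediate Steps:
J = -1/64201 (J = 1/(-64201) = -1/64201 ≈ -1.5576e-5)
J - R(13, 65 + 40) = -1/64201 - 1*(-184) = -1/64201 + 184 = 11812983/64201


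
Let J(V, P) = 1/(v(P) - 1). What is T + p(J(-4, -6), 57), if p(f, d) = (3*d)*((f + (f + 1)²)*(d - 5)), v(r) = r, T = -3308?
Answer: 95776/49 ≈ 1954.6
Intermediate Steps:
J(V, P) = 1/(-1 + P) (J(V, P) = 1/(P - 1) = 1/(-1 + P))
p(f, d) = 3*d*(-5 + d)*(f + (1 + f)²) (p(f, d) = (3*d)*((f + (1 + f)²)*(-5 + d)) = (3*d)*((-5 + d)*(f + (1 + f)²)) = 3*d*(-5 + d)*(f + (1 + f)²))
T + p(J(-4, -6), 57) = -3308 + 3*57*(-5/(-1 - 6) - 5*(1 + 1/(-1 - 6))² + 57/(-1 - 6) + 57*(1 + 1/(-1 - 6))²) = -3308 + 3*57*(-5/(-7) - 5*(1 + 1/(-7))² + 57/(-7) + 57*(1 + 1/(-7))²) = -3308 + 3*57*(-5*(-⅐) - 5*(1 - ⅐)² + 57*(-⅐) + 57*(1 - ⅐)²) = -3308 + 3*57*(5/7 - 5*(6/7)² - 57/7 + 57*(6/7)²) = -3308 + 3*57*(5/7 - 5*36/49 - 57/7 + 57*(36/49)) = -3308 + 3*57*(5/7 - 180/49 - 57/7 + 2052/49) = -3308 + 3*57*(1508/49) = -3308 + 257868/49 = 95776/49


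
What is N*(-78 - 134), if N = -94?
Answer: 19928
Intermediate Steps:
N*(-78 - 134) = -94*(-78 - 134) = -94*(-212) = 19928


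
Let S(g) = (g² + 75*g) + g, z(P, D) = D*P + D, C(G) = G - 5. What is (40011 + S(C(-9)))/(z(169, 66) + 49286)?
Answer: 39143/60506 ≈ 0.64693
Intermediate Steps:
C(G) = -5 + G
z(P, D) = D + D*P
S(g) = g² + 76*g
(40011 + S(C(-9)))/(z(169, 66) + 49286) = (40011 + (-5 - 9)*(76 + (-5 - 9)))/(66*(1 + 169) + 49286) = (40011 - 14*(76 - 14))/(66*170 + 49286) = (40011 - 14*62)/(11220 + 49286) = (40011 - 868)/60506 = 39143*(1/60506) = 39143/60506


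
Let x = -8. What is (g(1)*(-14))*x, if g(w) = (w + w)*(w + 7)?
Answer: 1792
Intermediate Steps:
g(w) = 2*w*(7 + w) (g(w) = (2*w)*(7 + w) = 2*w*(7 + w))
(g(1)*(-14))*x = ((2*1*(7 + 1))*(-14))*(-8) = ((2*1*8)*(-14))*(-8) = (16*(-14))*(-8) = -224*(-8) = 1792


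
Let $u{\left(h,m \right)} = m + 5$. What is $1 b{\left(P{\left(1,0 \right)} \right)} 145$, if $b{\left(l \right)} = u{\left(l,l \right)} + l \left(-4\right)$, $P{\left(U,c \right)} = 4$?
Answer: $-1015$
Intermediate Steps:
$u{\left(h,m \right)} = 5 + m$
$b{\left(l \right)} = 5 - 3 l$ ($b{\left(l \right)} = \left(5 + l\right) + l \left(-4\right) = \left(5 + l\right) - 4 l = 5 - 3 l$)
$1 b{\left(P{\left(1,0 \right)} \right)} 145 = 1 \left(5 - 12\right) 145 = 1 \left(-7\right) 145 = \left(-7\right) 145 = -1015$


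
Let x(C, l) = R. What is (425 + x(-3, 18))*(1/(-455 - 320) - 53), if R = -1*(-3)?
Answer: -17580528/775 ≈ -22685.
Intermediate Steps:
R = 3
x(C, l) = 3
(425 + x(-3, 18))*(1/(-455 - 320) - 53) = (425 + 3)*(1/(-455 - 320) - 53) = 428*(1/(-775) - 53) = 428*(-1/775 - 53) = 428*(-41076/775) = -17580528/775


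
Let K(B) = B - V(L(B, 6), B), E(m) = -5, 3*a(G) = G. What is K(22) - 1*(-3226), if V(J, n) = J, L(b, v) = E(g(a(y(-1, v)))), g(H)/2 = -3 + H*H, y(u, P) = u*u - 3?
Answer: 3253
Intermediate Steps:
y(u, P) = -3 + u² (y(u, P) = u² - 3 = -3 + u²)
a(G) = G/3
g(H) = -6 + 2*H² (g(H) = 2*(-3 + H*H) = 2*(-3 + H²) = -6 + 2*H²)
L(b, v) = -5
K(B) = 5 + B (K(B) = B - 1*(-5) = B + 5 = 5 + B)
K(22) - 1*(-3226) = (5 + 22) - 1*(-3226) = 27 + 3226 = 3253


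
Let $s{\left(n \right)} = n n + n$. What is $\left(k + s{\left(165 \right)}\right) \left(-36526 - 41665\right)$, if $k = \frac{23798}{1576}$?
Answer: $- \frac{1688551768829}{788} \approx -2.1428 \cdot 10^{9}$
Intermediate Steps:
$s{\left(n \right)} = n + n^{2}$ ($s{\left(n \right)} = n^{2} + n = n + n^{2}$)
$k = \frac{11899}{788}$ ($k = 23798 \cdot \frac{1}{1576} = \frac{11899}{788} \approx 15.1$)
$\left(k + s{\left(165 \right)}\right) \left(-36526 - 41665\right) = \left(\frac{11899}{788} + 165 \left(1 + 165\right)\right) \left(-36526 - 41665\right) = \left(\frac{11899}{788} + 165 \cdot 166\right) \left(-78191\right) = \left(\frac{11899}{788} + 27390\right) \left(-78191\right) = \frac{21595219}{788} \left(-78191\right) = - \frac{1688551768829}{788}$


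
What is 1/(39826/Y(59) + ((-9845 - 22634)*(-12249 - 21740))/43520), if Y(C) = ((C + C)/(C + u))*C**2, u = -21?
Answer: 8938094080/226756710166929 ≈ 3.9417e-5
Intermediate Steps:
Y(C) = 2*C**3/(-21 + C) (Y(C) = ((C + C)/(C - 21))*C**2 = ((2*C)/(-21 + C))*C**2 = (2*C/(-21 + C))*C**2 = 2*C**3/(-21 + C))
1/(39826/Y(59) + ((-9845 - 22634)*(-12249 - 21740))/43520) = 1/(39826/((2*59**3/(-21 + 59))) + ((-9845 - 22634)*(-12249 - 21740))/43520) = 1/(39826/((2*205379/38)) - 32479*(-33989)*(1/43520)) = 1/(39826/((2*205379*(1/38))) + 1103928731*(1/43520)) = 1/(39826/(205379/19) + 1103928731/43520) = 1/(39826*(19/205379) + 1103928731/43520) = 1/(756694/205379 + 1103928731/43520) = 1/(226756710166929/8938094080) = 8938094080/226756710166929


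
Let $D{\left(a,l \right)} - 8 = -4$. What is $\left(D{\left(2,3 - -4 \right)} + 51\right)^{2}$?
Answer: $3025$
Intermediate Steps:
$D{\left(a,l \right)} = 4$ ($D{\left(a,l \right)} = 8 - 4 = 4$)
$\left(D{\left(2,3 - -4 \right)} + 51\right)^{2} = \left(4 + 51\right)^{2} = 55^{2} = 3025$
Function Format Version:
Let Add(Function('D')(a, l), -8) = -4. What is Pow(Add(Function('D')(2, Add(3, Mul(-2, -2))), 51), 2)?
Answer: 3025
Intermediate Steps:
Function('D')(a, l) = 4 (Function('D')(a, l) = Add(8, -4) = 4)
Pow(Add(Function('D')(2, Add(3, Mul(-2, -2))), 51), 2) = Pow(Add(4, 51), 2) = Pow(55, 2) = 3025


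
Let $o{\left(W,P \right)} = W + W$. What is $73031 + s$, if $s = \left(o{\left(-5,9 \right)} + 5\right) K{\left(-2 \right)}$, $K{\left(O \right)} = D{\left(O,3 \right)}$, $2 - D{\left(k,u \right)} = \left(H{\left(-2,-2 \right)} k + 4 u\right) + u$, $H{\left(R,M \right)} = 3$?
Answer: $73066$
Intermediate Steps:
$o{\left(W,P \right)} = 2 W$
$D{\left(k,u \right)} = 2 - 5 u - 3 k$ ($D{\left(k,u \right)} = 2 - \left(\left(3 k + 4 u\right) + u\right) = 2 - \left(3 k + 5 u\right) = 2 - 5 u - 3 k$)
$K{\left(O \right)} = -13 - 3 O$ ($K{\left(O \right)} = 2 - 15 - 3 O = -13 - 3 O$)
$s = 35$ ($s = \left(2 \left(-5\right) + 5\right) \left(-13 - -6\right) = \left(-10 + 5\right) \left(-13 + 6\right) = \left(-5\right) \left(-7\right) = 35$)
$73031 + s = 73031 + 35 = 73066$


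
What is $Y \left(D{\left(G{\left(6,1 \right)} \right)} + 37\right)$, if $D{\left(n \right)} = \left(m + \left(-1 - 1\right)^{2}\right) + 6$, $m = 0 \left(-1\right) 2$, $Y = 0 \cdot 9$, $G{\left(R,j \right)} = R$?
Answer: $0$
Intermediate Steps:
$Y = 0$
$m = 0$ ($m = 0 \cdot 2 = 0$)
$D{\left(n \right)} = 10$ ($D{\left(n \right)} = \left(0 + \left(-1 - 1\right)^{2}\right) + 6 = \left(0 + \left(-2\right)^{2}\right) + 6 = \left(0 + 4\right) + 6 = 4 + 6 = 10$)
$Y \left(D{\left(G{\left(6,1 \right)} \right)} + 37\right) = 0 \left(10 + 37\right) = 0 \cdot 47 = 0$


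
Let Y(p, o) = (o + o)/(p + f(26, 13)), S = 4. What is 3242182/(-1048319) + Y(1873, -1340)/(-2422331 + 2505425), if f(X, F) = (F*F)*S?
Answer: -343359187474606/111020444697657 ≈ -3.0928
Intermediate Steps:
f(X, F) = 4*F² (f(X, F) = (F*F)*4 = F²*4 = 4*F²)
Y(p, o) = 2*o/(676 + p) (Y(p, o) = (o + o)/(p + 4*13²) = (2*o)/(p + 4*169) = (2*o)/(p + 676) = (2*o)/(676 + p) = 2*o/(676 + p))
3242182/(-1048319) + Y(1873, -1340)/(-2422331 + 2505425) = 3242182/(-1048319) + (2*(-1340)/(676 + 1873))/(-2422331 + 2505425) = 3242182*(-1/1048319) + (2*(-1340)/2549)/83094 = -3242182/1048319 + (2*(-1340)*(1/2549))*(1/83094) = -3242182/1048319 - 2680/2549*1/83094 = -3242182/1048319 - 1340/105903303 = -343359187474606/111020444697657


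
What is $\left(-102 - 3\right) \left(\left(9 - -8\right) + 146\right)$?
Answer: $-17115$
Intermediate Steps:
$\left(-102 - 3\right) \left(\left(9 - -8\right) + 146\right) = - 105 \left(\left(9 + 8\right) + 146\right) = - 105 \left(17 + 146\right) = \left(-105\right) 163 = -17115$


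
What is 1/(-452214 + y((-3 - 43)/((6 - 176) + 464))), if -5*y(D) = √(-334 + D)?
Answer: -1661886450/751528319149421 + 35*I*√147363/751528319149421 ≈ -2.2113e-6 + 1.7878e-11*I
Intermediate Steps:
y(D) = -√(-334 + D)/5
1/(-452214 + y((-3 - 43)/((6 - 176) + 464))) = 1/(-452214 - √(-334 + (-3 - 43)/((6 - 176) + 464))/5) = 1/(-452214 - √(-334 - 46/(-170 + 464))/5) = 1/(-452214 - √(-334 - 46/294)/5) = 1/(-452214 - √(-334 - 46*1/294)/5) = 1/(-452214 - √(-334 - 23/147)/5) = 1/(-452214 - I*√147363/105)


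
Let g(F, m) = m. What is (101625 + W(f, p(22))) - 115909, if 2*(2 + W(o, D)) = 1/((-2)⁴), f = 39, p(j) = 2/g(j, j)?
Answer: -457151/32 ≈ -14286.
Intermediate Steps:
p(j) = 2/j
W(o, D) = -63/32 (W(o, D) = -2 + 1/(2*((-2)⁴)) = -2 + (½)/16 = -2 + (½)*(1/16) = -2 + 1/32 = -63/32)
(101625 + W(f, p(22))) - 115909 = (101625 - 63/32) - 115909 = 3251937/32 - 115909 = -457151/32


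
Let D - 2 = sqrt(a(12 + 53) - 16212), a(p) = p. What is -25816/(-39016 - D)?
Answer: 1007288688/1522420471 - 25816*I*sqrt(16147)/1522420471 ≈ 0.66164 - 0.0021548*I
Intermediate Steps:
D = 2 + I*sqrt(16147) (D = 2 + sqrt((12 + 53) - 16212) = 2 + sqrt(65 - 16212) = 2 + sqrt(-16147) = 2 + I*sqrt(16147) ≈ 2.0 + 127.07*I)
-25816/(-39016 - D) = -25816/(-39016 - (2 + I*sqrt(16147))) = -25816/(-39016 + (-2 - I*sqrt(16147))) = -25816/(-39018 - I*sqrt(16147))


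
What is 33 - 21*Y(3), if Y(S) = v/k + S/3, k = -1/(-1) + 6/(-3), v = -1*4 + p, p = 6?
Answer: 54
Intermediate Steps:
v = 2 (v = -1*4 + 6 = -4 + 6 = 2)
k = -1 (k = -1*(-1) + 6*(-1/3) = 1 - 2 = -1)
Y(S) = -2 + S/3 (Y(S) = 2/(-1) + S/3 = 2*(-1) + S*(1/3) = -2 + S/3)
33 - 21*Y(3) = 33 - 21*(-2 + (1/3)*3) = 33 - 21*(-2 + 1) = 33 - 21*(-1) = 33 + 21 = 54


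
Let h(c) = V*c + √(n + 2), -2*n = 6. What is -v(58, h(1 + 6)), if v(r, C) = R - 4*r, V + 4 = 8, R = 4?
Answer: 228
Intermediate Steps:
V = 4 (V = -4 + 8 = 4)
n = -3 (n = -½*6 = -3)
h(c) = I + 4*c (h(c) = 4*c + √(-3 + 2) = 4*c + √(-1) = 4*c + I = I + 4*c)
v(r, C) = 4 - 4*r
-v(58, h(1 + 6)) = -(4 - 4*58) = -(4 - 232) = -1*(-228) = 228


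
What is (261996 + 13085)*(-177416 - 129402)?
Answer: -84399802258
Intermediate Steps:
(261996 + 13085)*(-177416 - 129402) = 275081*(-306818) = -84399802258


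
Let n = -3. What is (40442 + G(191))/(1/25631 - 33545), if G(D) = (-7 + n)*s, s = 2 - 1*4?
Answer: -518540761/429895947 ≈ -1.2062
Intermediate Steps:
s = -2 (s = 2 - 4 = -2)
G(D) = 20 (G(D) = (-7 - 3)*(-2) = -10*(-2) = 20)
(40442 + G(191))/(1/25631 - 33545) = (40442 + 20)/(1/25631 - 33545) = 40462/(1/25631 - 33545) = 40462/(-859791894/25631) = 40462*(-25631/859791894) = -518540761/429895947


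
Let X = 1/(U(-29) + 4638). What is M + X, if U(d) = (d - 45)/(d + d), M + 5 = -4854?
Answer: -653724972/134539 ≈ -4859.0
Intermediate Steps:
M = -4859 (M = -5 - 4854 = -4859)
U(d) = (-45 + d)/(2*d) (U(d) = (-45 + d)/((2*d)) = (-45 + d)*(1/(2*d)) = (-45 + d)/(2*d))
X = 29/134539 (X = 1/((½)*(-45 - 29)/(-29) + 4638) = 1/((½)*(-1/29)*(-74) + 4638) = 1/(37/29 + 4638) = 1/(134539/29) = 29/134539 ≈ 0.00021555)
M + X = -4859 + 29/134539 = -653724972/134539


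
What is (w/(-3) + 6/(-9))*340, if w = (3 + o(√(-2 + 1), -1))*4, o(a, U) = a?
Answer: -4760/3 - 1360*I/3 ≈ -1586.7 - 453.33*I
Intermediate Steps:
w = 12 + 4*I (w = (3 + √(-2 + 1))*4 = (3 + √(-1))*4 = (3 + I)*4 = 12 + 4*I ≈ 12.0 + 4.0*I)
(w/(-3) + 6/(-9))*340 = ((12 + 4*I)/(-3) + 6/(-9))*340 = ((12 + 4*I)*(-⅓) + 6*(-⅑))*340 = ((-4 - 4*I/3) - ⅔)*340 = (-14/3 - 4*I/3)*340 = -4760/3 - 1360*I/3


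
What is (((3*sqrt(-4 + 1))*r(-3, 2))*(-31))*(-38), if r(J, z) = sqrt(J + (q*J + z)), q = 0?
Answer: -3534*sqrt(3) ≈ -6121.1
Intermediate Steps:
r(J, z) = sqrt(J + z) (r(J, z) = sqrt(J + (0*J + z)) = sqrt(J + (0 + z)) = sqrt(J + z))
(((3*sqrt(-4 + 1))*r(-3, 2))*(-31))*(-38) = (((3*sqrt(-4 + 1))*sqrt(-3 + 2))*(-31))*(-38) = (((3*sqrt(-3))*sqrt(-1))*(-31))*(-38) = (((3*(I*sqrt(3)))*I)*(-31))*(-38) = (((3*I*sqrt(3))*I)*(-31))*(-38) = (-3*sqrt(3)*(-31))*(-38) = (93*sqrt(3))*(-38) = -3534*sqrt(3)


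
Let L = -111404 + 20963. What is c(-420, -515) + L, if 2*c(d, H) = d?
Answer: -90651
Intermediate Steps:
c(d, H) = d/2
L = -90441
c(-420, -515) + L = (½)*(-420) - 90441 = -210 - 90441 = -90651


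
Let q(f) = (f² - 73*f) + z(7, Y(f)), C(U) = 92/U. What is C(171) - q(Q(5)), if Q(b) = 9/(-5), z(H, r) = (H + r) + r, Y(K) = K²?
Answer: -630913/4275 ≈ -147.58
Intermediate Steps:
z(H, r) = H + 2*r
Q(b) = -9/5 (Q(b) = 9*(-⅕) = -9/5)
q(f) = 7 - 73*f + 3*f² (q(f) = (f² - 73*f) + (7 + 2*f²) = 7 - 73*f + 3*f²)
C(171) - q(Q(5)) = 92/171 - (7 - 73*(-9/5) + 3*(-9/5)²) = 92*(1/171) - (7 + 657/5 + 3*(81/25)) = 92/171 - (7 + 657/5 + 243/25) = 92/171 - 1*3703/25 = 92/171 - 3703/25 = -630913/4275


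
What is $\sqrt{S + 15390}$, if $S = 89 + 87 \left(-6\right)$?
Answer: $\sqrt{14957} \approx 122.3$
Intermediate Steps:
$S = -433$ ($S = 89 - 522 = -433$)
$\sqrt{S + 15390} = \sqrt{-433 + 15390} = \sqrt{14957}$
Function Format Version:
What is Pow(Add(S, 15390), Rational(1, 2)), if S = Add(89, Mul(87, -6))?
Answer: Pow(14957, Rational(1, 2)) ≈ 122.30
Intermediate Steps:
S = -433 (S = Add(89, -522) = -433)
Pow(Add(S, 15390), Rational(1, 2)) = Pow(Add(-433, 15390), Rational(1, 2)) = Pow(14957, Rational(1, 2))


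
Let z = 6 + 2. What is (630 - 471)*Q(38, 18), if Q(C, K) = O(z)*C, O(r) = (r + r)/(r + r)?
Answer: 6042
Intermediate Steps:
z = 8
O(r) = 1 (O(r) = (2*r)/((2*r)) = (2*r)*(1/(2*r)) = 1)
Q(C, K) = C (Q(C, K) = 1*C = C)
(630 - 471)*Q(38, 18) = (630 - 471)*38 = 159*38 = 6042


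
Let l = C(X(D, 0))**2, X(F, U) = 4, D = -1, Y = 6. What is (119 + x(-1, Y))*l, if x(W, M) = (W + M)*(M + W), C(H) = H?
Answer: 2304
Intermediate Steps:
x(W, M) = (M + W)**2 (x(W, M) = (M + W)*(M + W) = (M + W)**2)
l = 16 (l = 4**2 = 16)
(119 + x(-1, Y))*l = (119 + (6 - 1)**2)*16 = (119 + 5**2)*16 = (119 + 25)*16 = 144*16 = 2304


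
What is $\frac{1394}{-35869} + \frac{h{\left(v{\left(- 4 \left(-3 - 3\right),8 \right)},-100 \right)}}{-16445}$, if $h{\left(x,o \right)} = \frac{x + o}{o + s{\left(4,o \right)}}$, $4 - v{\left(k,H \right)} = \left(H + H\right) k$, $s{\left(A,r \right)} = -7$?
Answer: $- \frac{494024086}{12623126087} \approx -0.039136$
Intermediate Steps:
$v{\left(k,H \right)} = 4 - 2 H k$ ($v{\left(k,H \right)} = 4 - \left(H + H\right) k = 4 - 2 H k$)
$h{\left(x,o \right)} = \frac{o + x}{-7 + o}$ ($h{\left(x,o \right)} = \frac{x + o}{o - 7} = \frac{o + x}{-7 + o}$)
$\frac{1394}{-35869} + \frac{h{\left(v{\left(- 4 \left(-3 - 3\right),8 \right)},-100 \right)}}{-16445} = \frac{1394}{-35869} + \frac{\frac{1}{-7 - 100} \left(-100 + \left(4 - 16 \left(- 4 \left(-3 - 3\right)\right)\right)\right)}{-16445} = 1394 \left(- \frac{1}{35869}\right) + \frac{-100 + \left(4 - 16 \left(\left(-4\right) \left(-6\right)\right)\right)}{-107} \left(- \frac{1}{16445}\right) = - \frac{1394}{35869} + - \frac{-100 + \left(4 - 16 \cdot 24\right)}{107} \left(- \frac{1}{16445}\right) = - \frac{1394}{35869} + - \frac{-100 + \left(4 - 384\right)}{107} \left(- \frac{1}{16445}\right) = - \frac{1394}{35869} + - \frac{-100 - 380}{107} \left(- \frac{1}{16445}\right) = - \frac{1394}{35869} + \left(- \frac{1}{107}\right) \left(-480\right) \left(- \frac{1}{16445}\right) = - \frac{1394}{35869} + \frac{480}{107} \left(- \frac{1}{16445}\right) = - \frac{1394}{35869} - \frac{96}{351923} = - \frac{494024086}{12623126087}$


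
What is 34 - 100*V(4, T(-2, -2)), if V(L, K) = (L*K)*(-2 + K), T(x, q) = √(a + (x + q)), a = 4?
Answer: 34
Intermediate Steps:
T(x, q) = √(4 + q + x) (T(x, q) = √(4 + (x + q)) = √(4 + (q + x)) = √(4 + q + x))
V(L, K) = K*L*(-2 + K) (V(L, K) = (K*L)*(-2 + K) = K*L*(-2 + K))
34 - 100*V(4, T(-2, -2)) = 34 - 100*√(4 - 2 - 2)*4*(-2 + √(4 - 2 - 2)) = 34 - 100*√0*4*(-2 + √0) = 34 - 0*4*(-2 + 0) = 34 - 0*4*(-2) = 34 - 100*0 = 34 + 0 = 34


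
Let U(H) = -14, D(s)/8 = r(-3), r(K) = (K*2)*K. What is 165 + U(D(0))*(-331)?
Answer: 4799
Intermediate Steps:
r(K) = 2*K**2 (r(K) = (2*K)*K = 2*K**2)
D(s) = 144 (D(s) = 8*(2*(-3)**2) = 8*(2*9) = 8*18 = 144)
165 + U(D(0))*(-331) = 165 - 14*(-331) = 165 + 4634 = 4799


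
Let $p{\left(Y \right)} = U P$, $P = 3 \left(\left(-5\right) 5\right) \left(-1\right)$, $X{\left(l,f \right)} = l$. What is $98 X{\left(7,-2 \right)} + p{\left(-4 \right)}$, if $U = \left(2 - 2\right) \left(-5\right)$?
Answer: $686$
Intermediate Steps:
$U = 0$ ($U = 0 \left(-5\right) = 0$)
$P = 75$ ($P = 3 \left(-25\right) \left(-1\right) = \left(-75\right) \left(-1\right) = 75$)
$p{\left(Y \right)} = 0$ ($p{\left(Y \right)} = 0 \cdot 75 = 0$)
$98 X{\left(7,-2 \right)} + p{\left(-4 \right)} = 98 \cdot 7 + 0 = 686 + 0 = 686$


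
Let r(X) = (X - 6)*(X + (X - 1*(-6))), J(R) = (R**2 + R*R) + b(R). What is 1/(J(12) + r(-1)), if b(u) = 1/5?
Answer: 5/1301 ≈ 0.0038432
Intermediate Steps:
b(u) = 1/5
J(R) = 1/5 + 2*R**2 (J(R) = (R**2 + R*R) + 1/5 = (R**2 + R**2) + 1/5 = 2*R**2 + 1/5 = 1/5 + 2*R**2)
r(X) = (-6 + X)*(6 + 2*X) (r(X) = (-6 + X)*(X + (X + 6)) = (-6 + X)*(X + (6 + X)) = (-6 + X)*(6 + 2*X))
1/(J(12) + r(-1)) = 1/((1/5 + 2*12**2) + (-36 - 6*(-1) + 2*(-1)**2)) = 1/((1/5 + 2*144) + (-36 + 6 + 2*1)) = 1/((1/5 + 288) + (-36 + 6 + 2)) = 1/(1441/5 - 28) = 1/(1301/5) = 5/1301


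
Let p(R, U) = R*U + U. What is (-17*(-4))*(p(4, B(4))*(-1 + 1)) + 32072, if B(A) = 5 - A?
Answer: 32072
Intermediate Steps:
p(R, U) = U + R*U
(-17*(-4))*(p(4, B(4))*(-1 + 1)) + 32072 = (-17*(-4))*(((5 - 1*4)*(1 + 4))*(-1 + 1)) + 32072 = 68*(((5 - 4)*5)*0) + 32072 = 68*((1*5)*0) + 32072 = 68*(5*0) + 32072 = 68*0 + 32072 = 0 + 32072 = 32072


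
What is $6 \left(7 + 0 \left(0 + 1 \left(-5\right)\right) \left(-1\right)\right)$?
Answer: $42$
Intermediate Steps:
$6 \left(7 + 0 \left(0 + 1 \left(-5\right)\right) \left(-1\right)\right) = 6 \left(7 + 0 \left(0 - 5\right) \left(-1\right)\right) = 6 \left(7 + 0 \left(-5\right) \left(-1\right)\right) = 6 \left(7 + 0 \left(-1\right)\right) = 6 \left(7 + 0\right) = 6 \cdot 7 = 42$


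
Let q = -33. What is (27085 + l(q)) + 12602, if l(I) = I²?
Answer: 40776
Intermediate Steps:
(27085 + l(q)) + 12602 = (27085 + (-33)²) + 12602 = (27085 + 1089) + 12602 = 28174 + 12602 = 40776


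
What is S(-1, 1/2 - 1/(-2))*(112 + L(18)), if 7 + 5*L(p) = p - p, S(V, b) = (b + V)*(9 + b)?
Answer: 0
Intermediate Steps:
S(V, b) = (9 + b)*(V + b) (S(V, b) = (V + b)*(9 + b) = (9 + b)*(V + b))
L(p) = -7/5 (L(p) = -7/5 + (p - p)/5 = -7/5 + (⅕)*0 = -7/5 + 0 = -7/5)
S(-1, 1/2 - 1/(-2))*(112 + L(18)) = ((1/2 - 1/(-2))² + 9*(-1) + 9*(1/2 - 1/(-2)) - (1/2 - 1/(-2)))*(112 - 7/5) = ((1*(½) - 1*(-½))² - 9 + 9*(1*(½) - 1*(-½)) - (1*(½) - 1*(-½)))*(553/5) = ((½ + ½)² - 9 + 9*(½ + ½) - (½ + ½))*(553/5) = (1² - 9 + 9*1 - 1*1)*(553/5) = (1 - 9 + 9 - 1)*(553/5) = 0*(553/5) = 0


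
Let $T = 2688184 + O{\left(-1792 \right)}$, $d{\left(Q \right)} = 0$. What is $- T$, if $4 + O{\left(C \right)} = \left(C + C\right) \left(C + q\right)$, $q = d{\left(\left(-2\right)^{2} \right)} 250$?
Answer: $-9110708$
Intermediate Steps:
$q = 0$ ($q = 0 \cdot 250 = 0$)
$O{\left(C \right)} = -4 + 2 C^{2}$ ($O{\left(C \right)} = -4 + \left(C + C\right) \left(C + 0\right) = -4 + 2 C C = -4 + 2 C^{2}$)
$T = 9110708$ ($T = 2688184 - \left(4 - 2 \left(-1792\right)^{2}\right) = 2688184 + \left(-4 + 2 \cdot 3211264\right) = 2688184 + \left(-4 + 6422528\right) = 2688184 + 6422524 = 9110708$)
$- T = \left(-1\right) 9110708 = -9110708$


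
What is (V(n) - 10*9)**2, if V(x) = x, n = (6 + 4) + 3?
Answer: 5929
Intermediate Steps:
n = 13 (n = 10 + 3 = 13)
(V(n) - 10*9)**2 = (13 - 10*9)**2 = (13 - 90)**2 = (-77)**2 = 5929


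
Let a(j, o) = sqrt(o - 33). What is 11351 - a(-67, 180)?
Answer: 11351 - 7*sqrt(3) ≈ 11339.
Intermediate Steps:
a(j, o) = sqrt(-33 + o)
11351 - a(-67, 180) = 11351 - sqrt(-33 + 180) = 11351 - sqrt(147) = 11351 - 7*sqrt(3)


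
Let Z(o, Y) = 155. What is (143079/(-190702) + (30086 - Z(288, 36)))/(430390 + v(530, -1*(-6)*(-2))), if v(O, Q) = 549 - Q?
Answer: 5707758483/82183217602 ≈ 0.069452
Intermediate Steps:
(143079/(-190702) + (30086 - Z(288, 36)))/(430390 + v(530, -1*(-6)*(-2))) = (143079/(-190702) + (30086 - 1*155))/(430390 + (549 - (-1*(-6))*(-2))) = (143079*(-1/190702) + (30086 - 155))/(430390 + (549 - 6*(-2))) = (-143079/190702 + 29931)/(430390 + (549 - 1*(-12))) = 5707758483/(190702*(430390 + (549 + 12))) = 5707758483/(190702*(430390 + 561)) = (5707758483/190702)/430951 = (5707758483/190702)*(1/430951) = 5707758483/82183217602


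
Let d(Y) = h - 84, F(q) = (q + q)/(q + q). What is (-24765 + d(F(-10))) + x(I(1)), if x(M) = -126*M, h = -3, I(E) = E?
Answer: -24978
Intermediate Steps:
F(q) = 1 (F(q) = (2*q)/((2*q)) = (2*q)*(1/(2*q)) = 1)
d(Y) = -87 (d(Y) = -3 - 84 = -87)
(-24765 + d(F(-10))) + x(I(1)) = (-24765 - 87) - 126*1 = -24852 - 126 = -24978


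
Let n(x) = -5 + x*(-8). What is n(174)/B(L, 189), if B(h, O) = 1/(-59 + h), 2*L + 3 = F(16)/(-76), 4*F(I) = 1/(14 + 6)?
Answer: 1027746357/12160 ≈ 84519.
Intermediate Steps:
F(I) = 1/80 (F(I) = 1/(4*(14 + 6)) = (¼)/20 = (¼)*(1/20) = 1/80)
n(x) = -5 - 8*x
L = -18241/12160 (L = -3/2 + ((1/80)/(-76))/2 = -3/2 + ((1/80)*(-1/76))/2 = -3/2 + (½)*(-1/6080) = -3/2 - 1/12160 = -18241/12160 ≈ -1.5001)
n(174)/B(L, 189) = (-5 - 8*174)/(1/(-59 - 18241/12160)) = (-5 - 1392)/(1/(-735681/12160)) = -1397/(-12160/735681) = -1397*(-735681/12160) = 1027746357/12160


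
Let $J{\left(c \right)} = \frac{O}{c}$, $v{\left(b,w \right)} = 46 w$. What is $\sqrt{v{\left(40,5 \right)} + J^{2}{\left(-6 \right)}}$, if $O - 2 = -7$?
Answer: $\frac{\sqrt{8305}}{6} \approx 15.189$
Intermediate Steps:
$O = -5$ ($O = 2 - 7 = -5$)
$J{\left(c \right)} = - \frac{5}{c}$
$\sqrt{v{\left(40,5 \right)} + J^{2}{\left(-6 \right)}} = \sqrt{46 \cdot 5 + \left(- \frac{5}{-6}\right)^{2}} = \sqrt{230 + \left(\left(-5\right) \left(- \frac{1}{6}\right)\right)^{2}} = \sqrt{230 + \left(\frac{5}{6}\right)^{2}} = \sqrt{230 + \frac{25}{36}} = \sqrt{\frac{8305}{36}} = \frac{\sqrt{8305}}{6}$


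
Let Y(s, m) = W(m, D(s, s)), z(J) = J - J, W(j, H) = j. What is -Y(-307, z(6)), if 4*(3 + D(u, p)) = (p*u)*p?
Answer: 0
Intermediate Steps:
D(u, p) = -3 + u*p²/4 (D(u, p) = -3 + ((p*u)*p)/4 = -3 + (u*p²)/4 = -3 + u*p²/4)
z(J) = 0
Y(s, m) = m
-Y(-307, z(6)) = -1*0 = 0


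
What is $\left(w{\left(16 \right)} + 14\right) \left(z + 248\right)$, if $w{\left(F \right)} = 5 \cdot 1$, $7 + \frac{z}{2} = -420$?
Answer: $-11514$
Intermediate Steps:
$z = -854$ ($z = -14 + 2 \left(-420\right) = -14 - 840 = -854$)
$w{\left(F \right)} = 5$
$\left(w{\left(16 \right)} + 14\right) \left(z + 248\right) = \left(5 + 14\right) \left(-854 + 248\right) = 19 \left(-606\right) = -11514$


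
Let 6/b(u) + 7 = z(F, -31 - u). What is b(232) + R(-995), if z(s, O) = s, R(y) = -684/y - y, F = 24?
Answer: 16848023/16915 ≈ 996.04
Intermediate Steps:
R(y) = -y - 684/y
b(u) = 6/17 (b(u) = 6/(-7 + 24) = 6/17)
b(232) + R(-995) = 6/17 + (-1*(-995) - 684/(-995)) = 6/17 + (995 - 684*(-1/995)) = 6/17 + (995 + 684/995) = 6/17 + 990709/995 = 16848023/16915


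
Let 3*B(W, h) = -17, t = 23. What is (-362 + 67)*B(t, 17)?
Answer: 5015/3 ≈ 1671.7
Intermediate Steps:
B(W, h) = -17/3 (B(W, h) = (1/3)*(-17) = -17/3)
(-362 + 67)*B(t, 17) = (-362 + 67)*(-17/3) = -295*(-17/3) = 5015/3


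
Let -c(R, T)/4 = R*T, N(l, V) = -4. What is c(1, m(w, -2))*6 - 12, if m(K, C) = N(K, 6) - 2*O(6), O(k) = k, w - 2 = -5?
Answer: 372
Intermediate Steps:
w = -3 (w = 2 - 5 = -3)
m(K, C) = -16 (m(K, C) = -4 - 2*6 = -4 - 12 = -16)
c(R, T) = -4*R*T
c(1, m(w, -2))*6 - 12 = -4*1*(-16)*6 - 12 = 64*6 - 12 = 384 - 12 = 372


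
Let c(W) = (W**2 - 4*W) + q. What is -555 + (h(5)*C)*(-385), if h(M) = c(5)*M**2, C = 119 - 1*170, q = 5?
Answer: 4908195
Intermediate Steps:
c(W) = 5 + W**2 - 4*W (c(W) = (W**2 - 4*W) + 5 = 5 + W**2 - 4*W)
C = -51 (C = 119 - 170 = -51)
h(M) = 10*M**2 (h(M) = (5 + 5**2 - 4*5)*M**2 = (5 + 25 - 20)*M**2 = 10*M**2)
-555 + (h(5)*C)*(-385) = -555 + ((10*5**2)*(-51))*(-385) = -555 + ((10*25)*(-51))*(-385) = -555 + (250*(-51))*(-385) = -555 - 12750*(-385) = -555 + 4908750 = 4908195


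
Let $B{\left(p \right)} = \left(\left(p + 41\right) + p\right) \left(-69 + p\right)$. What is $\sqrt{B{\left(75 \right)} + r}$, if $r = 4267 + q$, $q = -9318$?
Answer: $i \sqrt{3905} \approx 62.49 i$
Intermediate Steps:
$r = -5051$ ($r = 4267 - 9318 = -5051$)
$B{\left(p \right)} = \left(-69 + p\right) \left(41 + 2 p\right)$ ($B{\left(p \right)} = \left(\left(41 + p\right) + p\right) \left(-69 + p\right) = \left(41 + 2 p\right) \left(-69 + p\right) = \left(-69 + p\right) \left(41 + 2 p\right)$)
$\sqrt{B{\left(75 \right)} + r} = \sqrt{\left(-2829 - 7275 + 2 \cdot 75^{2}\right) - 5051} = \sqrt{\left(-2829 - 7275 + 2 \cdot 5625\right) - 5051} = \sqrt{\left(-2829 - 7275 + 11250\right) - 5051} = \sqrt{1146 - 5051} = \sqrt{-3905} = i \sqrt{3905}$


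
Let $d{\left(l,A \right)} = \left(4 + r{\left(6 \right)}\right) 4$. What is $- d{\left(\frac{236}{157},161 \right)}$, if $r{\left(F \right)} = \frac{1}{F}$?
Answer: $- \frac{50}{3} \approx -16.667$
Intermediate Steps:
$d{\left(l,A \right)} = \frac{50}{3}$ ($d{\left(l,A \right)} = \left(4 + \frac{1}{6}\right) 4 = \frac{25}{6} \cdot 4 = \frac{50}{3}$)
$- d{\left(\frac{236}{157},161 \right)} = \left(-1\right) \frac{50}{3} = - \frac{50}{3}$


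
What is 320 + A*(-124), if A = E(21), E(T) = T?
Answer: -2284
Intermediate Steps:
A = 21
320 + A*(-124) = 320 + 21*(-124) = 320 - 2604 = -2284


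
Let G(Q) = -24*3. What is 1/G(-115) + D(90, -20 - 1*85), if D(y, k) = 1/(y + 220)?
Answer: -119/11160 ≈ -0.010663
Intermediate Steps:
G(Q) = -72
D(y, k) = 1/(220 + y)
1/G(-115) + D(90, -20 - 1*85) = 1/(-72) + 1/(220 + 90) = -1/72 + 1/310 = -119/11160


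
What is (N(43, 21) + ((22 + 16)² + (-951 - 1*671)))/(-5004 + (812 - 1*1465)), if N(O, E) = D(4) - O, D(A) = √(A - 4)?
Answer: 221/5657 ≈ 0.039067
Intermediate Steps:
D(A) = √(-4 + A)
N(O, E) = -O (N(O, E) = √(-4 + 4) - O = √0 - O = 0 - O = -O)
(N(43, 21) + ((22 + 16)² + (-951 - 1*671)))/(-5004 + (812 - 1*1465)) = (-1*43 + ((22 + 16)² + (-951 - 1*671)))/(-5004 + (812 - 1*1465)) = (-43 + (38² + (-951 - 671)))/(-5004 + (812 - 1465)) = (-43 + (1444 - 1622))/(-5004 - 653) = (-43 - 178)/(-5657) = -221*(-1/5657) = 221/5657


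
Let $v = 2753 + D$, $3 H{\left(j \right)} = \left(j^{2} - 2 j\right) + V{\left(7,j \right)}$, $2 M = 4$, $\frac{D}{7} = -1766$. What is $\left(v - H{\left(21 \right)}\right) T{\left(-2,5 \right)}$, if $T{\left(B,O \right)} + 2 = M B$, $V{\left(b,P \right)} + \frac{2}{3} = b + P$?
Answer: $\frac{175520}{3} \approx 58507.0$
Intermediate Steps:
$V{\left(b,P \right)} = - \frac{2}{3} + P + b$ ($V{\left(b,P \right)} = - \frac{2}{3} + \left(b + P\right) = - \frac{2}{3} + \left(P + b\right) = - \frac{2}{3} + P + b$)
$D = -12362$ ($D = 7 \left(-1766\right) = -12362$)
$M = 2$ ($M = \frac{1}{2} \cdot 4 = 2$)
$H{\left(j \right)} = \frac{19}{9} - \frac{j}{3} + \frac{j^{2}}{3}$ ($H{\left(j \right)} = \frac{\left(j^{2} - 2 j\right) + \left(- \frac{2}{3} + j + 7\right)}{3} = \frac{\left(j^{2} - 2 j\right) + \left(\frac{19}{3} + j\right)}{3} = \frac{\frac{19}{3} + j^{2} - j}{3} = \frac{19}{9} - \frac{j}{3} + \frac{j^{2}}{3}$)
$T{\left(B,O \right)} = -2 + 2 B$
$v = -9609$ ($v = 2753 - 12362 = -9609$)
$\left(v - H{\left(21 \right)}\right) T{\left(-2,5 \right)} = \left(-9609 - \left(\frac{19}{9} - 7 + \frac{21^{2}}{3}\right)\right) \left(-2 + 2 \left(-2\right)\right) = \left(-9609 - \left(\frac{19}{9} - 7 + \frac{1}{3} \cdot 441\right)\right) \left(-2 - 4\right) = \left(-9609 - \left(\frac{19}{9} - 7 + 147\right)\right) \left(-6\right) = \left(-9609 - \frac{1279}{9}\right) \left(-6\right) = \left(- \frac{87760}{9}\right) \left(-6\right) = \frac{175520}{3}$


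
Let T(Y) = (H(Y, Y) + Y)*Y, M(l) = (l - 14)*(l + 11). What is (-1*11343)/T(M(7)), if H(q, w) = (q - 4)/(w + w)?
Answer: -11343/15811 ≈ -0.71741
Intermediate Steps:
M(l) = (-14 + l)*(11 + l)
H(q, w) = (-4 + q)/(2*w) (H(q, w) = (-4 + q)/((2*w)) = (-4 + q)*(1/(2*w)) = (-4 + q)/(2*w))
T(Y) = Y*(Y + (-4 + Y)/(2*Y)) (T(Y) = ((-4 + Y)/(2*Y) + Y)*Y = (Y + (-4 + Y)/(2*Y))*Y = Y*(Y + (-4 + Y)/(2*Y)))
(-1*11343)/T(M(7)) = (-1*11343)/(-2 + (-154 + 7² - 3*7)² + (-154 + 7² - 3*7)/2) = -11343/(-2 + (-154 + 49 - 21)² + (-154 + 49 - 21)/2) = -11343/(-2 + (-126)² + (½)*(-126)) = -11343/(-2 + 15876 - 63) = -11343/15811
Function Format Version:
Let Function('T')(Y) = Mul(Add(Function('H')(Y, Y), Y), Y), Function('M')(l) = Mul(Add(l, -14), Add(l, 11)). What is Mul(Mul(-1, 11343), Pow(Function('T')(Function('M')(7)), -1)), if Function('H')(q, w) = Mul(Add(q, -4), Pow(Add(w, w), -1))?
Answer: Rational(-11343, 15811) ≈ -0.71741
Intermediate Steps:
Function('M')(l) = Mul(Add(-14, l), Add(11, l))
Function('H')(q, w) = Mul(Rational(1, 2), Pow(w, -1), Add(-4, q)) (Function('H')(q, w) = Mul(Add(-4, q), Pow(Mul(2, w), -1)) = Mul(Add(-4, q), Mul(Rational(1, 2), Pow(w, -1))) = Mul(Rational(1, 2), Pow(w, -1), Add(-4, q)))
Function('T')(Y) = Mul(Y, Add(Y, Mul(Rational(1, 2), Pow(Y, -1), Add(-4, Y)))) (Function('T')(Y) = Mul(Add(Mul(Rational(1, 2), Pow(Y, -1), Add(-4, Y)), Y), Y) = Mul(Add(Y, Mul(Rational(1, 2), Pow(Y, -1), Add(-4, Y))), Y) = Mul(Y, Add(Y, Mul(Rational(1, 2), Pow(Y, -1), Add(-4, Y)))))
Mul(Mul(-1, 11343), Pow(Function('T')(Function('M')(7)), -1)) = Mul(Mul(-1, 11343), Pow(Add(-2, Pow(Add(-154, Pow(7, 2), Mul(-3, 7)), 2), Mul(Rational(1, 2), Add(-154, Pow(7, 2), Mul(-3, 7)))), -1)) = Mul(-11343, Pow(Add(-2, Pow(Add(-154, 49, -21), 2), Mul(Rational(1, 2), Add(-154, 49, -21))), -1)) = Mul(-11343, Pow(Add(-2, Pow(-126, 2), Mul(Rational(1, 2), -126)), -1)) = Mul(-11343, Pow(Add(-2, 15876, -63), -1)) = Mul(-11343, Pow(15811, -1)) = Mul(-11343, Rational(1, 15811)) = Rational(-11343, 15811)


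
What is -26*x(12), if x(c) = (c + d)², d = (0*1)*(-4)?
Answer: -3744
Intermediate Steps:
d = 0 (d = 0*(-4) = 0)
x(c) = c² (x(c) = (c + 0)² = c²)
-26*x(12) = -26*12² = -26*144 = -3744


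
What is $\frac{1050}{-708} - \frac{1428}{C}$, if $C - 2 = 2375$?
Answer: $- \frac{584479}{280486} \approx -2.0838$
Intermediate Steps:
$C = 2377$ ($C = 2 + 2375 = 2377$)
$\frac{1050}{-708} - \frac{1428}{C} = \frac{1050}{-708} - \frac{1428}{2377} = 1050 \left(- \frac{1}{708}\right) - \frac{1428}{2377} = - \frac{175}{118} - \frac{1428}{2377} = - \frac{584479}{280486}$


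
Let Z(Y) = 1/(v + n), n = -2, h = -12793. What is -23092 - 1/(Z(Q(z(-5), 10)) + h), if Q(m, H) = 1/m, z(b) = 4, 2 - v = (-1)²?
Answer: -295439047/12794 ≈ -23092.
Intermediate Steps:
v = 1 (v = 2 - 1*(-1)² = 2 - 1*1 = 2 - 1 = 1)
Z(Y) = -1 (Z(Y) = 1/(1 - 2) = 1/(-1) = -1)
-23092 - 1/(Z(Q(z(-5), 10)) + h) = -23092 - 1/(-1 - 12793) = -23092 - 1/(-12794) = -23092 - 1*(-1/12794) = -23092 + 1/12794 = -295439047/12794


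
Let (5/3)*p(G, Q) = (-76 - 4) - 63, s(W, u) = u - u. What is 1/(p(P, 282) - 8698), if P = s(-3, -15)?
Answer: -5/43919 ≈ -0.00011385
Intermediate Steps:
s(W, u) = 0
P = 0
p(G, Q) = -429/5 (p(G, Q) = 3*((-76 - 4) - 63)/5 = 3*(-80 - 63)/5 = (⅗)*(-143) = -429/5)
1/(p(P, 282) - 8698) = 1/(-429/5 - 8698) = 1/(-43919/5) = -5/43919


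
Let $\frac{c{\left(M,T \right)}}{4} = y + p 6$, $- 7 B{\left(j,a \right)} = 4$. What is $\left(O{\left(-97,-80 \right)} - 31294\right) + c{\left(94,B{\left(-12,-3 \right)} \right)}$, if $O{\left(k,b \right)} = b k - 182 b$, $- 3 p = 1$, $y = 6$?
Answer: $-8958$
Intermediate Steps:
$B{\left(j,a \right)} = - \frac{4}{7}$ ($B{\left(j,a \right)} = \left(- \frac{1}{7}\right) 4 = - \frac{4}{7}$)
$p = - \frac{1}{3}$ ($p = \left(- \frac{1}{3}\right) 1 = - \frac{1}{3} \approx -0.33333$)
$O{\left(k,b \right)} = - 182 b + b k$
$c{\left(M,T \right)} = 16$ ($c{\left(M,T \right)} = 4 \left(6 - 2\right) = 4 \cdot 4 = 16$)
$\left(O{\left(-97,-80 \right)} - 31294\right) + c{\left(94,B{\left(-12,-3 \right)} \right)} = \left(- 80 \left(-182 - 97\right) - 31294\right) + 16 = \left(\left(-80\right) \left(-279\right) - 31294\right) + 16 = \left(22320 - 31294\right) + 16 = -8974 + 16 = -8958$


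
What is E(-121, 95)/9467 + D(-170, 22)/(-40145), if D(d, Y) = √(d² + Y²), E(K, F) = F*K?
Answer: -11495/9467 - 2*√7346/40145 ≈ -1.2185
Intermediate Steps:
D(d, Y) = √(Y² + d²)
E(-121, 95)/9467 + D(-170, 22)/(-40145) = (95*(-121))/9467 + √(22² + (-170)²)/(-40145) = -11495*1/9467 + √(484 + 28900)*(-1/40145) = -11495/9467 + √29384*(-1/40145) = -11495/9467 + (2*√7346)*(-1/40145) = -11495/9467 - 2*√7346/40145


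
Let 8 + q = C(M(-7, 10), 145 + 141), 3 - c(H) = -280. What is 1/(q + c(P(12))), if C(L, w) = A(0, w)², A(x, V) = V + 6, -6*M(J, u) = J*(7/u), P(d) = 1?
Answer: 1/85539 ≈ 1.1691e-5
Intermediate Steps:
M(J, u) = -7*J/(6*u) (M(J, u) = -J*7/u/6 = -7*J/(6*u))
A(x, V) = 6 + V
c(H) = 283 (c(H) = 3 - 1*(-280) = 3 + 280 = 283)
C(L, w) = (6 + w)²
q = 85256 (q = -8 + (6 + (145 + 141))² = -8 + (6 + 286)² = -8 + 292² = -8 + 85264 = 85256)
1/(q + c(P(12))) = 1/(85256 + 283) = 1/85539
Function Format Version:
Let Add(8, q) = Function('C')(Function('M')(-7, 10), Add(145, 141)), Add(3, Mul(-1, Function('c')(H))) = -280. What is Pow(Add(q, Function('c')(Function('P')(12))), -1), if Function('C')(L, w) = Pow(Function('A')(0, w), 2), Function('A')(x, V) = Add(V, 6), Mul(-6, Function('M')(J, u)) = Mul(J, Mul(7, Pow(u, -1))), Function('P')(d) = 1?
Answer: Rational(1, 85539) ≈ 1.1691e-5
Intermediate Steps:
Function('M')(J, u) = Mul(Rational(-7, 6), J, Pow(u, -1)) (Function('M')(J, u) = Mul(Rational(-1, 6), Mul(J, Mul(7, Pow(u, -1)))) = Mul(Rational(-1, 6), Mul(7, J, Pow(u, -1))) = Mul(Rational(-7, 6), J, Pow(u, -1)))
Function('A')(x, V) = Add(6, V)
Function('c')(H) = 283 (Function('c')(H) = Add(3, Mul(-1, -280)) = Add(3, 280) = 283)
Function('C')(L, w) = Pow(Add(6, w), 2)
q = 85256 (q = Add(-8, Pow(Add(6, Add(145, 141)), 2)) = Add(-8, Pow(Add(6, 286), 2)) = Add(-8, Pow(292, 2)) = Add(-8, 85264) = 85256)
Pow(Add(q, Function('c')(Function('P')(12))), -1) = Pow(Add(85256, 283), -1) = Pow(85539, -1) = Rational(1, 85539)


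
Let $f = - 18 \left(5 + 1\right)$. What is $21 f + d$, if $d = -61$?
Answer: $-2329$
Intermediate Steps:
$f = -108$ ($f = \left(-18\right) 6 = -108$)
$21 f + d = 21 \left(-108\right) - 61 = -2268 - 61 = -2329$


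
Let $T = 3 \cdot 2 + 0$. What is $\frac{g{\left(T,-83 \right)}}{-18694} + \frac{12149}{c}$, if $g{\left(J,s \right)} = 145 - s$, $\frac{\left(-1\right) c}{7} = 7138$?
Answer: $- \frac{119252827}{467032202} \approx -0.25534$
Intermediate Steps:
$T = 6$ ($T = 6 + 0 = 6$)
$c = -49966$ ($c = \left(-7\right) 7138 = -49966$)
$\frac{g{\left(T,-83 \right)}}{-18694} + \frac{12149}{c} = \frac{145 - -83}{-18694} + \frac{12149}{-49966} = \left(145 + 83\right) \left(- \frac{1}{18694}\right) + 12149 \left(- \frac{1}{49966}\right) = 228 \left(- \frac{1}{18694}\right) - \frac{12149}{49966} = - \frac{114}{9347} - \frac{12149}{49966} = - \frac{119252827}{467032202}$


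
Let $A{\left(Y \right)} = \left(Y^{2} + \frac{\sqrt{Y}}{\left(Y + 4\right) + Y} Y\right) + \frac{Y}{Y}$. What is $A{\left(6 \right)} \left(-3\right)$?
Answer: $-111 - \frac{9 \sqrt{6}}{8} \approx -113.76$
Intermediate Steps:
$A{\left(Y \right)} = 1 + Y^{2} + \frac{Y^{\frac{3}{2}}}{4 + 2 Y}$ ($A{\left(Y \right)} = \left(Y^{2} + \frac{\sqrt{Y}}{\left(4 + Y\right) + Y} Y\right) + 1 = \left(Y^{2} + \frac{\sqrt{Y}}{4 + 2 Y} Y\right) + 1 = \left(Y^{2} + \frac{Y^{\frac{3}{2}}}{4 + 2 Y}\right) + 1 = 1 + Y^{2} + \frac{Y^{\frac{3}{2}}}{4 + 2 Y}$)
$A{\left(6 \right)} \left(-3\right) = \frac{2 + 6 + 6^{3} + \frac{6^{\frac{3}{2}}}{2} + 2 \cdot 6^{2}}{2 + 6} \left(-3\right) = \frac{2 + 6 + 216 + \frac{6 \sqrt{6}}{2} + 2 \cdot 36}{8} \left(-3\right) = \frac{2 + 6 + 216 + 3 \sqrt{6} + 72}{8} \left(-3\right) = \frac{296 + 3 \sqrt{6}}{8} \left(-3\right) = \left(37 + \frac{3 \sqrt{6}}{8}\right) \left(-3\right) = -111 - \frac{9 \sqrt{6}}{8}$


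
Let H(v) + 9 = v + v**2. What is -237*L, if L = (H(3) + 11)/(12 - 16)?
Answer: 1659/2 ≈ 829.50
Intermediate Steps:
H(v) = -9 + v + v**2 (H(v) = -9 + (v + v**2) = -9 + v + v**2)
L = -7/2 (L = ((-9 + 3 + 3**2) + 11)/(12 - 16) = ((-9 + 3 + 9) + 11)/(-4) = (3 + 11)*(-1/4) = 14*(-1/4) = -7/2 ≈ -3.5000)
-237*L = -237*(-7/2) = 1659/2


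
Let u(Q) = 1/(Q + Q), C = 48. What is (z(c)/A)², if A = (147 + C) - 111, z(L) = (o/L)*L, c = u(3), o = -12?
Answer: 1/49 ≈ 0.020408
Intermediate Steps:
u(Q) = 1/(2*Q)
c = ⅙ (c = (½)/3 = (½)*(⅓) = ⅙ ≈ 0.16667)
z(L) = -12 (z(L) = (-12/L)*L = -12)
A = 84 (A = (147 + 48) - 111 = 195 - 111 = 84)
(z(c)/A)² = (-12/84)² = (-12*1/84)² = (-⅐)² = 1/49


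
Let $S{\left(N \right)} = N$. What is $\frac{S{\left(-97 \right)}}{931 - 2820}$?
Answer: $\frac{97}{1889} \approx 0.05135$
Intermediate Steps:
$\frac{S{\left(-97 \right)}}{931 - 2820} = - \frac{97}{931 - 2820} = - \frac{97}{-1889} = \left(-97\right) \left(- \frac{1}{1889}\right) = \frac{97}{1889}$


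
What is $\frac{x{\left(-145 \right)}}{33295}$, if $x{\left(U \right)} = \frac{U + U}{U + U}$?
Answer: $\frac{1}{33295} \approx 3.0035 \cdot 10^{-5}$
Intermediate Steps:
$x{\left(U \right)} = 1$ ($x{\left(U \right)} = \frac{2 U}{2 U} = 2 U \frac{1}{2 U} = 1$)
$\frac{x{\left(-145 \right)}}{33295} = 1 \cdot \frac{1}{33295} = \frac{1}{33295}$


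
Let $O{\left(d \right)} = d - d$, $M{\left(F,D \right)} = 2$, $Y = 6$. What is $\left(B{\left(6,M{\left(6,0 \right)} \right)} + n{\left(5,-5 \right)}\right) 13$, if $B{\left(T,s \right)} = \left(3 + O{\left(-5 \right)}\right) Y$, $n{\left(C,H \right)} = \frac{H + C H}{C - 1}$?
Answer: $\frac{273}{2} \approx 136.5$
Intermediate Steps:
$n{\left(C,H \right)} = \frac{H + C H}{-1 + C}$
$O{\left(d \right)} = 0$
$B{\left(T,s \right)} = 18$ ($B{\left(T,s \right)} = \left(3 + 0\right) 6 = 3 \cdot 6 = 18$)
$\left(B{\left(6,M{\left(6,0 \right)} \right)} + n{\left(5,-5 \right)}\right) 13 = \left(18 - \frac{5 \left(1 + 5\right)}{-1 + 5}\right) 13 = \left(18 - 5 \cdot \frac{1}{4} \cdot 6\right) 13 = \left(18 - \frac{5}{4} \cdot 6\right) 13 = \left(18 - \frac{15}{2}\right) 13 = \frac{21}{2} \cdot 13 = \frac{273}{2}$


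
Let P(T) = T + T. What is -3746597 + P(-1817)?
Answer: -3750231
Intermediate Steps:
P(T) = 2*T
-3746597 + P(-1817) = -3746597 + 2*(-1817) = -3746597 - 3634 = -3750231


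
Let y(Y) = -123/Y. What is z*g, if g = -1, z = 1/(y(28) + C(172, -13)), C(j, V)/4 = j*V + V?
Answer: 28/252011 ≈ 0.00011111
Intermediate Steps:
C(j, V) = 4*V + 4*V*j (C(j, V) = 4*(j*V + V) = 4*(V*j + V) = 4*(V + V*j) = 4*V + 4*V*j)
z = -28/252011 (z = 1/(-123/28 + 4*(-13)*(1 + 172)) = 1/(-123*1/28 + 4*(-13)*173) = 1/(-123/28 - 8996) = 1/(-252011/28) = -28/252011 ≈ -0.00011111)
z*g = -28/252011*(-1) = 28/252011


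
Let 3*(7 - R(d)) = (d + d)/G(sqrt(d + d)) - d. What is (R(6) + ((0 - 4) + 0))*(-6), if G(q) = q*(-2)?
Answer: -30 - 2*sqrt(3) ≈ -33.464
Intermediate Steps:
G(q) = -2*q
R(d) = 7 + d/3 + sqrt(2)*sqrt(d)/6 (R(d) = 7 - ((d + d)/((-2*sqrt(d + d))) - d)/3 = 7 - ((2*d)/((-2*sqrt(2)*sqrt(d))) - d)/3 = 7 - ((2*d)*(-sqrt(2)/(4*sqrt(d))) - d)/3 = 7 - (-sqrt(2)*sqrt(d)/2 - d)/3 = 7 - (-d - sqrt(2)*sqrt(d)/2)/3 = 7 + (d/3 + sqrt(2)*sqrt(d)/6) = 7 + d/3 + sqrt(2)*sqrt(d)/6)
(R(6) + ((0 - 4) + 0))*(-6) = ((7 + (1/3)*6 + sqrt(2)*sqrt(6)/6) + ((0 - 4) + 0))*(-6) = ((7 + 2 + sqrt(3)/3) + (-4 + 0))*(-6) = ((9 + sqrt(3)/3) - 4)*(-6) = (5 + sqrt(3)/3)*(-6) = -30 - 2*sqrt(3)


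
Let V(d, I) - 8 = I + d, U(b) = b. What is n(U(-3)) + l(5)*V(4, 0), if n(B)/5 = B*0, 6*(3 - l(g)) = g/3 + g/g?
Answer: 92/3 ≈ 30.667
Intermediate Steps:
l(g) = 17/6 - g/18 (l(g) = 3 - (g/3 + g/g)/6 = 3 - (g*(1/3) + 1)/6 = 3 - (g/3 + 1)/6 = 3 - (1 + g/3)/6 = 3 + (-1/6 - g/18) = 17/6 - g/18)
V(d, I) = 8 + I + d (V(d, I) = 8 + (I + d) = 8 + I + d)
n(B) = 0 (n(B) = 5*(B*0) = 5*0 = 0)
n(U(-3)) + l(5)*V(4, 0) = 0 + (17/6 - 1/18*5)*(8 + 0 + 4) = 0 + (17/6 - 5/18)*12 = 0 + (23/9)*12 = 0 + 92/3 = 92/3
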